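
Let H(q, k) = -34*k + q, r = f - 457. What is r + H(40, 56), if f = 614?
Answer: -1707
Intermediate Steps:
r = 157 (r = 614 - 457 = 157)
H(q, k) = q - 34*k
r + H(40, 56) = 157 + (40 - 34*56) = 157 + (40 - 1904) = 157 - 1864 = -1707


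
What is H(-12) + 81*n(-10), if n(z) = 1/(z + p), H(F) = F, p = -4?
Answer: -249/14 ≈ -17.786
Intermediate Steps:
n(z) = 1/(-4 + z) (n(z) = 1/(z - 4) = 1/(-4 + z))
H(-12) + 81*n(-10) = -12 + 81/(-4 - 10) = -12 + 81/(-14) = -12 + 81*(-1/14) = -12 - 81/14 = -249/14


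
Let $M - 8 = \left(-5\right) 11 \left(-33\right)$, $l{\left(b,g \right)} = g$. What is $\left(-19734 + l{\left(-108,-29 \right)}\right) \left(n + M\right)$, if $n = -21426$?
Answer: $387414089$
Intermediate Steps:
$M = 1823$ ($M = 8 + \left(-5\right) 11 \left(-33\right) = 8 - -1815 = 8 + 1815 = 1823$)
$\left(-19734 + l{\left(-108,-29 \right)}\right) \left(n + M\right) = \left(-19734 - 29\right) \left(-21426 + 1823\right) = \left(-19763\right) \left(-19603\right) = 387414089$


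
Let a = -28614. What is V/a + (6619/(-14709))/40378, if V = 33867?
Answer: -1676206508650/1416202244769 ≈ -1.1836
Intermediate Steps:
V/a + (6619/(-14709))/40378 = 33867/(-28614) + (6619/(-14709))/40378 = 33867*(-1/28614) + (6619*(-1/14709))*(1/40378) = -11289/9538 - 6619/14709*1/40378 = -11289/9538 - 6619/593920002 = -1676206508650/1416202244769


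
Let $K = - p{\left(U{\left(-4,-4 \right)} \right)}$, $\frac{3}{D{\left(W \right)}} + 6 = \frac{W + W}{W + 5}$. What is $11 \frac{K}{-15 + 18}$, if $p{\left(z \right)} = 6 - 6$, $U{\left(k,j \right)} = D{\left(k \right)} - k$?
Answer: $0$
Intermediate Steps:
$D{\left(W \right)} = \frac{3}{-6 + \frac{2 W}{5 + W}}$ ($D{\left(W \right)} = \frac{3}{-6 + \frac{W + W}{W + 5}} = \frac{3}{-6 + \frac{2 W}{5 + W}}$)
$U{\left(k,j \right)} = - k + \frac{3 \left(-5 - k\right)}{2 \left(15 + 2 k\right)}$ ($U{\left(k,j \right)} = \frac{3 \left(-5 - k\right)}{2 \left(15 + 2 k\right)} - k = - k + \frac{3 \left(-5 - k\right)}{2 \left(15 + 2 k\right)}$)
$p{\left(z \right)} = 0$ ($p{\left(z \right)} = 6 - 6 = 0$)
$K = 0$ ($K = \left(-1\right) 0 = 0$)
$11 \frac{K}{-15 + 18} = 11 \frac{0}{-15 + 18} = 11 \cdot \frac{0}{3} = 11 \cdot 0 \cdot \frac{1}{3} = 11 \cdot 0 = 0$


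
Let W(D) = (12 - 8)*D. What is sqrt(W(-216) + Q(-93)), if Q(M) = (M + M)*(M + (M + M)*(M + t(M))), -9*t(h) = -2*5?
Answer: I*sqrt(3162554) ≈ 1778.4*I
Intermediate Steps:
t(h) = 10/9 (t(h) = -(-2)*5/9 = -1/9*(-10) = 10/9)
W(D) = 4*D
Q(M) = 2*M*(M + 2*M*(10/9 + M)) (Q(M) = (M + M)*(M + (M + M)*(M + 10/9)) = (2*M)*(M + (2*M)*(10/9 + M)) = (2*M)*(M + 2*M*(10/9 + M)) = 2*M*(M + 2*M*(10/9 + M)))
sqrt(W(-216) + Q(-93)) = sqrt(4*(-216) + (-93)**2*(58/9 + 4*(-93))) = sqrt(-864 + 8649*(58/9 - 372)) = sqrt(-864 + 8649*(-3290/9)) = sqrt(-864 - 3161690) = sqrt(-3162554) = I*sqrt(3162554)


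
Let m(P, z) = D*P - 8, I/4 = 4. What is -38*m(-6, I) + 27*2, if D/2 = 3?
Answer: 1726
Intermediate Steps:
I = 16 (I = 4*4 = 16)
D = 6 (D = 2*3 = 6)
m(P, z) = -8 + 6*P (m(P, z) = 6*P - 8 = -8 + 6*P)
-38*m(-6, I) + 27*2 = -38*(-8 + 6*(-6)) + 27*2 = -38*(-8 - 36) + 54 = -38*(-44) + 54 = 1672 + 54 = 1726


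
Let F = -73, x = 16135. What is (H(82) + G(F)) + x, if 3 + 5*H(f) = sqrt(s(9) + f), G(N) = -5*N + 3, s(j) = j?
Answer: 82512/5 + sqrt(91)/5 ≈ 16504.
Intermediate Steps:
G(N) = 3 - 5*N
H(f) = -3/5 + sqrt(9 + f)/5
(H(82) + G(F)) + x = ((-3/5 + sqrt(9 + 82)/5) + (3 - 5*(-73))) + 16135 = ((-3/5 + sqrt(91)/5) + (3 + 365)) + 16135 = ((-3/5 + sqrt(91)/5) + 368) + 16135 = (1837/5 + sqrt(91)/5) + 16135 = 82512/5 + sqrt(91)/5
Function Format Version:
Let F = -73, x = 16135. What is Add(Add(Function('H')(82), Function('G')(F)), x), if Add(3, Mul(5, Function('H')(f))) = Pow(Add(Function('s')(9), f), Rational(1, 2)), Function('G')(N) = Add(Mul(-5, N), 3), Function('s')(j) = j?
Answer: Add(Rational(82512, 5), Mul(Rational(1, 5), Pow(91, Rational(1, 2)))) ≈ 16504.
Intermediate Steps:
Function('G')(N) = Add(3, Mul(-5, N))
Function('H')(f) = Add(Rational(-3, 5), Mul(Rational(1, 5), Pow(Add(9, f), Rational(1, 2))))
Add(Add(Function('H')(82), Function('G')(F)), x) = Add(Add(Add(Rational(-3, 5), Mul(Rational(1, 5), Pow(Add(9, 82), Rational(1, 2)))), Add(3, Mul(-5, -73))), 16135) = Add(Add(Add(Rational(-3, 5), Mul(Rational(1, 5), Pow(91, Rational(1, 2)))), Add(3, 365)), 16135) = Add(Add(Add(Rational(-3, 5), Mul(Rational(1, 5), Pow(91, Rational(1, 2)))), 368), 16135) = Add(Add(Rational(1837, 5), Mul(Rational(1, 5), Pow(91, Rational(1, 2)))), 16135) = Add(Rational(82512, 5), Mul(Rational(1, 5), Pow(91, Rational(1, 2))))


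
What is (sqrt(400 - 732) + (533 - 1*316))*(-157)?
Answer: -34069 - 314*I*sqrt(83) ≈ -34069.0 - 2860.7*I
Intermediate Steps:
(sqrt(400 - 732) + (533 - 1*316))*(-157) = (sqrt(-332) + (533 - 316))*(-157) = (2*I*sqrt(83) + 217)*(-157) = (217 + 2*I*sqrt(83))*(-157) = -34069 - 314*I*sqrt(83)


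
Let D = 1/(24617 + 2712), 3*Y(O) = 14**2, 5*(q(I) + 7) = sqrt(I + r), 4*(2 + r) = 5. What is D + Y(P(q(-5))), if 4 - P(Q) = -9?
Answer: 5356487/81987 ≈ 65.333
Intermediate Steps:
r = -3/4 (r = -2 + (1/4)*5 = -2 + 5/4 = -3/4 ≈ -0.75000)
q(I) = -7 + sqrt(-3/4 + I)/5 (q(I) = -7 + sqrt(I - 3/4)/5 = -7 + sqrt(-3/4 + I)/5)
P(Q) = 13 (P(Q) = 4 - 1*(-9) = 4 + 9 = 13)
Y(O) = 196/3 (Y(O) = (1/3)*14**2 = (1/3)*196 = 196/3)
D = 1/27329 ≈ 3.6591e-5
D + Y(P(q(-5))) = 1/27329 + 196/3 = 5356487/81987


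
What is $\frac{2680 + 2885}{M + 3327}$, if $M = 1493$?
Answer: $\frac{1113}{964} \approx 1.1546$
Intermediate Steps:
$\frac{2680 + 2885}{M + 3327} = \frac{2680 + 2885}{1493 + 3327} = \frac{5565}{4820} = 5565 \cdot \frac{1}{4820} = \frac{1113}{964}$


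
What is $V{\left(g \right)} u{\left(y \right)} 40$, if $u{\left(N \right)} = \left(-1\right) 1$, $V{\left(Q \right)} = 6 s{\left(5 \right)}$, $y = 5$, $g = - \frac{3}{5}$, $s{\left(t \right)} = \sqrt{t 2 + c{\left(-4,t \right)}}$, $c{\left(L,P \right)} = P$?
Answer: $- 240 \sqrt{15} \approx -929.52$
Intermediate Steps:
$s{\left(t \right)} = \sqrt{3} \sqrt{t}$ ($s{\left(t \right)} = \sqrt{t 2 + t} = \sqrt{2 t + t} = \sqrt{3 t} = \sqrt{3} \sqrt{t}$)
$g = - \frac{3}{5}$ ($g = \left(-3\right) \frac{1}{5} = - \frac{3}{5} \approx -0.6$)
$V{\left(Q \right)} = 6 \sqrt{15}$ ($V{\left(Q \right)} = 6 \sqrt{3} \sqrt{5} = 6 \sqrt{15}$)
$u{\left(N \right)} = -1$
$V{\left(g \right)} u{\left(y \right)} 40 = 6 \sqrt{15} \left(-1\right) 40 = - 6 \sqrt{15} \cdot 40 = - 240 \sqrt{15}$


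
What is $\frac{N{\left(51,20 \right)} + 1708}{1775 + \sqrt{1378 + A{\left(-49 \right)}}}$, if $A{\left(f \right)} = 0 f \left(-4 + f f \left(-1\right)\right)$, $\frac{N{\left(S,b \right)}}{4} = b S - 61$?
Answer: $\frac{3280200}{1049749} - \frac{1848 \sqrt{1378}}{1049749} \approx 3.0594$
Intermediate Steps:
$N{\left(S,b \right)} = -244 + 4 S b$ ($N{\left(S,b \right)} = 4 \left(b S - 61\right) = 4 \left(S b - 61\right) = 4 \left(-61 + S b\right) = -244 + 4 S b$)
$A{\left(f \right)} = 0$ ($A{\left(f \right)} = 0 f \left(-4 + f^{2} \left(-1\right)\right) = 0 f \left(-4 - f^{2}\right) = 0$)
$\frac{N{\left(51,20 \right)} + 1708}{1775 + \sqrt{1378 + A{\left(-49 \right)}}} = \frac{\left(-244 + 4 \cdot 51 \cdot 20\right) + 1708}{1775 + \sqrt{1378 + 0}} = \frac{\left(-244 + 4080\right) + 1708}{1775 + \sqrt{1378}} = \frac{3836 + 1708}{1775 + \sqrt{1378}} = \frac{5544}{1775 + \sqrt{1378}}$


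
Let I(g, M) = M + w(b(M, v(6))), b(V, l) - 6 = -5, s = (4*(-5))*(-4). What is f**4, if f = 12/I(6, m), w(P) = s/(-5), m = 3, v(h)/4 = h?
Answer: 20736/28561 ≈ 0.72602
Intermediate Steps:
s = 80 (s = -20*(-4) = 80)
v(h) = 4*h
b(V, l) = 1 (b(V, l) = 6 - 5 = 1)
w(P) = -16 (w(P) = 80/(-5) = 80*(-1/5) = -16)
I(g, M) = -16 + M (I(g, M) = M - 16 = -16 + M)
f = -12/13 (f = 12/(-16 + 3) = 12/(-13) = 12*(-1/13) = -12/13 ≈ -0.92308)
f**4 = (-12/13)**4 = 20736/28561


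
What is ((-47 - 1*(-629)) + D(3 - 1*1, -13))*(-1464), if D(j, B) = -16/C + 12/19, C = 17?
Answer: -275065104/323 ≈ -8.5160e+5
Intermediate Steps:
D(j, B) = -100/323 (D(j, B) = -16/17 + 12/19 = -100/323)
((-47 - 1*(-629)) + D(3 - 1*1, -13))*(-1464) = ((-47 - 1*(-629)) - 100/323)*(-1464) = ((-47 + 629) - 100/323)*(-1464) = (582 - 100/323)*(-1464) = (187886/323)*(-1464) = -275065104/323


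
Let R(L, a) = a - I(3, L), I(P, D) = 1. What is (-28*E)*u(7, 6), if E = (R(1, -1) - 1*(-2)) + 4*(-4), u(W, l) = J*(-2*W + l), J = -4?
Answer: 14336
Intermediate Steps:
R(L, a) = -1 + a (R(L, a) = a - 1*1 = a - 1 = -1 + a)
u(W, l) = -4*l + 8*W (u(W, l) = -4*(-2*W + l) = -4*(l - 2*W) = -4*l + 8*W)
E = -16 (E = ((-1 - 1) - 1*(-2)) + 4*(-4) = (-2 + 2) - 16 = 0 - 16 = -16)
(-28*E)*u(7, 6) = (-28*(-16))*(-4*6 + 8*7) = 448*(-24 + 56) = 448*32 = 14336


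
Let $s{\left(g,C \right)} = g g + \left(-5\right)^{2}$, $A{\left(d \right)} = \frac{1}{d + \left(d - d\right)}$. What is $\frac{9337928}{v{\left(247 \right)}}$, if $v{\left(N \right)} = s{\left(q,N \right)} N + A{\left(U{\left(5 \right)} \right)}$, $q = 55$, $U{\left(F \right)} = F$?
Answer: $\frac{46689640}{3766751} \approx 12.395$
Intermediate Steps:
$A{\left(d \right)} = \frac{1}{d}$ ($A{\left(d \right)} = \frac{1}{d + 0} = \frac{1}{d}$)
$s{\left(g,C \right)} = 25 + g^{2}$ ($s{\left(g,C \right)} = g^{2} + 25 = 25 + g^{2}$)
$v{\left(N \right)} = \frac{1}{5} + 3050 N$ ($v{\left(N \right)} = \left(25 + 55^{2}\right) N + \frac{1}{5} = \left(25 + 3025\right) N + \frac{1}{5} = 3050 N + \frac{1}{5} = \frac{1}{5} + 3050 N$)
$\frac{9337928}{v{\left(247 \right)}} = \frac{9337928}{\frac{1}{5} + 3050 \cdot 247} = \frac{9337928}{\frac{1}{5} + 753350} = \frac{9337928}{\frac{3766751}{5}} = 9337928 \cdot \frac{5}{3766751} = \frac{46689640}{3766751}$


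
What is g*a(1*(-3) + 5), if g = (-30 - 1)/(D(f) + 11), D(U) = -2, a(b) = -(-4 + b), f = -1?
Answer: -62/9 ≈ -6.8889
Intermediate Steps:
a(b) = 4 - b
g = -31/9 (g = (-30 - 1)/(-2 + 11) = -31/9 ≈ -3.4444)
g*a(1*(-3) + 5) = -31*(4 - (1*(-3) + 5))/9 = -31*(4 - (-3 + 5))/9 = -31*(4 - 1*2)/9 = -31*(4 - 2)/9 = -31/9*2 = -62/9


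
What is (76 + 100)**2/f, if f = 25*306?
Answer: 15488/3825 ≈ 4.0491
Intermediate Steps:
f = 7650
(76 + 100)**2/f = (76 + 100)**2/7650 = 176**2*(1/7650) = 30976*(1/7650) = 15488/3825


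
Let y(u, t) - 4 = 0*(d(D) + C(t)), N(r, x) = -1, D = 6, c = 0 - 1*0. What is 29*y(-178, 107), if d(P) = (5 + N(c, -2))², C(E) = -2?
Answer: 116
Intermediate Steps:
c = 0 (c = 0 + 0 = 0)
d(P) = 16 (d(P) = (5 - 1)² = 4² = 16)
y(u, t) = 4 (y(u, t) = 4 + 0*(16 - 2) = 4 + 0*14 = 4 + 0 = 4)
29*y(-178, 107) = 29*4 = 116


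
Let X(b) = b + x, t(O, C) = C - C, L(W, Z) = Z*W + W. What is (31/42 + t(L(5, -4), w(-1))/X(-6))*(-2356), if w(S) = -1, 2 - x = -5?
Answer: -36518/21 ≈ -1739.0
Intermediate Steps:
x = 7 (x = 2 - 1*(-5) = 2 + 5 = 7)
L(W, Z) = W + W*Z (L(W, Z) = W*Z + W = W + W*Z)
t(O, C) = 0
X(b) = 7 + b (X(b) = b + 7 = 7 + b)
(31/42 + t(L(5, -4), w(-1))/X(-6))*(-2356) = (31/42 + 0/(7 - 6))*(-2356) = (31*(1/42) + 0/1)*(-2356) = (31/42 + 0*1)*(-2356) = (31/42 + 0)*(-2356) = (31/42)*(-2356) = -36518/21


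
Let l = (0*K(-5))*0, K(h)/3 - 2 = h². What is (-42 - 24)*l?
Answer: 0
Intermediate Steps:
K(h) = 6 + 3*h²
l = 0 (l = (0*(6 + 3*(-5)²))*0 = (0*(6 + 3*25))*0 = (0*(6 + 75))*0 = (0*81)*0 = 0*0 = 0)
(-42 - 24)*l = (-42 - 24)*0 = -66*0 = 0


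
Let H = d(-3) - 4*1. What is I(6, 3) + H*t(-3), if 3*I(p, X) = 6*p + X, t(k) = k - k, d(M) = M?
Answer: 13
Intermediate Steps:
t(k) = 0
I(p, X) = 2*p + X/3 (I(p, X) = (6*p + X)/3 = (X + 6*p)/3 = 2*p + X/3)
H = -7 (H = -3 - 4*1 = -3 - 4 = -7)
I(6, 3) + H*t(-3) = (2*6 + (1/3)*3) - 7*0 = (12 + 1) + 0 = 13 + 0 = 13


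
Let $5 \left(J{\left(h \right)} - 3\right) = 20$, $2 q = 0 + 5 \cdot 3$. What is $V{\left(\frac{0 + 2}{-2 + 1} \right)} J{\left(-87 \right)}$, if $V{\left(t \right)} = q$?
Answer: $\frac{105}{2} \approx 52.5$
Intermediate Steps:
$q = \frac{15}{2}$ ($q = \frac{0 + 5 \cdot 3}{2} = \frac{0 + 15}{2} = \frac{1}{2} \cdot 15 = \frac{15}{2} \approx 7.5$)
$J{\left(h \right)} = 7$ ($J{\left(h \right)} = 3 + \frac{1}{5} \cdot 20 = 3 + 4 = 7$)
$V{\left(t \right)} = \frac{15}{2}$
$V{\left(\frac{0 + 2}{-2 + 1} \right)} J{\left(-87 \right)} = \frac{15}{2} \cdot 7 = \frac{105}{2}$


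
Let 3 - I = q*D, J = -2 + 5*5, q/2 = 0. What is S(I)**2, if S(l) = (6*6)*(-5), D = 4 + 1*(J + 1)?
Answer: 32400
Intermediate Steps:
q = 0 (q = 2*0 = 0)
J = 23 (J = -2 + 25 = 23)
D = 28 (D = 4 + 1*(23 + 1) = 4 + 1*24 = 4 + 24 = 28)
I = 3 (I = 3 - 0*28 = 3 - 1*0 = 3 + 0 = 3)
S(l) = -180 (S(l) = 36*(-5) = -180)
S(I)**2 = (-180)**2 = 32400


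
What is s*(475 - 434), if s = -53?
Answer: -2173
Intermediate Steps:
s*(475 - 434) = -53*(475 - 434) = -53*41 = -2173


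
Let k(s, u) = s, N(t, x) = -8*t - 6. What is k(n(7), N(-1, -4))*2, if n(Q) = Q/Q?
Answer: 2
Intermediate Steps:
N(t, x) = -6 - 8*t
n(Q) = 1
k(n(7), N(-1, -4))*2 = 1*2 = 2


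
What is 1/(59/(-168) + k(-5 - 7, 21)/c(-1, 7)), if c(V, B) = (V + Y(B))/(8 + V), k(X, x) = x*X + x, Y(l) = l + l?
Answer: -2184/272423 ≈ -0.0080169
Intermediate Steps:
Y(l) = 2*l
k(X, x) = x + X*x (k(X, x) = X*x + x = x + X*x)
c(V, B) = (V + 2*B)/(8 + V)
1/(59/(-168) + k(-5 - 7, 21)/c(-1, 7)) = 1/(59/(-168) + (21*(1 + (-5 - 7)))/(((-1 + 2*7)/(8 - 1)))) = 1/(59*(-1/168) + (21*(1 - 12))/(((-1 + 14)/7))) = 1/(-59/168 + (21*(-11))/(((1/7)*13))) = 1/(-59/168 - 231/13/7) = 1/(-59/168 - 231*7/13) = 1/(-59/168 - 1617/13) = 1/(-272423/2184) = -2184/272423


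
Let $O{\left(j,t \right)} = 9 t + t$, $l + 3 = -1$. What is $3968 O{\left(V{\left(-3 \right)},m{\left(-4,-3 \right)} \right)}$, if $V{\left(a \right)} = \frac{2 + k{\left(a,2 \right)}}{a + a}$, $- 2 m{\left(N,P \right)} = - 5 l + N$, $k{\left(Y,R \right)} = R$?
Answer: $-317440$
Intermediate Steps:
$l = -4$ ($l = -3 - 1 = -4$)
$m{\left(N,P \right)} = -10 - \frac{N}{2}$ ($m{\left(N,P \right)} = - \frac{\left(-5\right) \left(-4\right) + N}{2} = - \frac{20 + N}{2} = -10 - \frac{N}{2}$)
$V{\left(a \right)} = \frac{2}{a}$ ($V{\left(a \right)} = \frac{2 + 2}{a + a} = \frac{4}{2 a} = 4 \frac{1}{2 a} = \frac{2}{a}$)
$O{\left(j,t \right)} = 10 t$
$3968 O{\left(V{\left(-3 \right)},m{\left(-4,-3 \right)} \right)} = 3968 \cdot 10 \left(-10 - -2\right) = 3968 \cdot 10 \left(-10 + 2\right) = 3968 \cdot 10 \left(-8\right) = 3968 \left(-80\right) = -317440$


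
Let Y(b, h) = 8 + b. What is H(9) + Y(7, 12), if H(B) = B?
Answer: 24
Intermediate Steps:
H(9) + Y(7, 12) = 9 + (8 + 7) = 9 + 15 = 24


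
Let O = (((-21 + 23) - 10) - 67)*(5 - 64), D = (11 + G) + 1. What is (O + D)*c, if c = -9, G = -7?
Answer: -39870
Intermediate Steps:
D = 5 (D = (11 - 7) + 1 = 4 + 1 = 5)
O = 4425 (O = ((2 - 10) - 67)*(-59) = (-8 - 67)*(-59) = -75*(-59) = 4425)
(O + D)*c = (4425 + 5)*(-9) = 4430*(-9) = -39870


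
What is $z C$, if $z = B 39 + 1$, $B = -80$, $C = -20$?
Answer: $62380$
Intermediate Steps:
$z = -3119$ ($z = \left(-80\right) 39 + 1 = -3120 + 1 = -3119$)
$z C = \left(-3119\right) \left(-20\right) = 62380$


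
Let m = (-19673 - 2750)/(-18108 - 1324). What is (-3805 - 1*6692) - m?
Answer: -204000127/19432 ≈ -10498.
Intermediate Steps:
m = 22423/19432 (m = -22423/(-19432) = -22423*(-1/19432) = 22423/19432 ≈ 1.1539)
(-3805 - 1*6692) - m = (-3805 - 1*6692) - 1*22423/19432 = (-3805 - 6692) - 22423/19432 = -10497 - 22423/19432 = -204000127/19432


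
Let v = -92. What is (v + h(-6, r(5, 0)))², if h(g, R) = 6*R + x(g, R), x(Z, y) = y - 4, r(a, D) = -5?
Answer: 17161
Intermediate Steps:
x(Z, y) = -4 + y
h(g, R) = -4 + 7*R (h(g, R) = 6*R + (-4 + R) = -4 + 7*R)
(v + h(-6, r(5, 0)))² = (-92 + (-4 + 7*(-5)))² = (-92 + (-4 - 35))² = (-92 - 39)² = (-131)² = 17161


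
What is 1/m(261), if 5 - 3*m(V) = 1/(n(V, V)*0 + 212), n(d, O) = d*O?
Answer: 212/353 ≈ 0.60057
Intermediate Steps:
n(d, O) = O*d
m(V) = 353/212 (m(V) = 5/3 - 1/(3*((V*V)*0 + 212)) = 5/3 - 1/(3*(V**2*0 + 212)) = 5/3 - 1/(3*(0 + 212)) = 5/3 - 1/3/212 = 5/3 - 1/3*1/212 = 5/3 - 1/636 = 353/212)
1/m(261) = 1/(353/212) = 212/353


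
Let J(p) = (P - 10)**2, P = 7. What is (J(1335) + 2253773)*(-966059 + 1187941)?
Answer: 500073657724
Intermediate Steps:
J(p) = 9 (J(p) = (7 - 10)**2 = (-3)**2 = 9)
(J(1335) + 2253773)*(-966059 + 1187941) = (9 + 2253773)*(-966059 + 1187941) = 2253782*221882 = 500073657724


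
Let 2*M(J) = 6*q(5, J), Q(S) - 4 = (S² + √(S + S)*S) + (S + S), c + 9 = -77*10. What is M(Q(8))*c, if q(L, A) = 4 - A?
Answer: 261744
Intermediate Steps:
c = -779 (c = -9 - 77*10 = -9 - 770 = -779)
Q(S) = 4 + S² + 2*S + √2*S^(3/2) (Q(S) = 4 + ((S² + √(S + S)*S) + (S + S)) = 4 + ((S² + √(2*S)*S) + 2*S) = 4 + ((S² + (√2*√S)*S) + 2*S) = 4 + ((S² + √2*S^(3/2)) + 2*S) = 4 + (S² + 2*S + √2*S^(3/2)) = 4 + S² + 2*S + √2*S^(3/2))
M(J) = 12 - 3*J (M(J) = (6*(4 - J))/2 = (24 - 6*J)/2 = 12 - 3*J)
M(Q(8))*c = (12 - 3*(4 + 8² + 2*8 + √2*8^(3/2)))*(-779) = (12 - 3*(4 + 64 + 16 + √2*(16*√2)))*(-779) = (12 - 3*(4 + 64 + 16 + 32))*(-779) = (12 - 3*116)*(-779) = (12 - 348)*(-779) = -336*(-779) = 261744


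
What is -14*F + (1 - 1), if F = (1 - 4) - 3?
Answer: 84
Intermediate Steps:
F = -6 (F = -3 - 3 = -6)
-14*F + (1 - 1) = -14*(-6) + (1 - 1) = 84 + 0 = 84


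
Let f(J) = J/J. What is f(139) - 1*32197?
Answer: -32196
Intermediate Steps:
f(J) = 1
f(139) - 1*32197 = 1 - 1*32197 = 1 - 32197 = -32196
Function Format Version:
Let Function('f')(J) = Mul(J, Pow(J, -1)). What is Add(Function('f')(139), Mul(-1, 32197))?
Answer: -32196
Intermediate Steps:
Function('f')(J) = 1
Add(Function('f')(139), Mul(-1, 32197)) = Add(1, Mul(-1, 32197)) = Add(1, -32197) = -32196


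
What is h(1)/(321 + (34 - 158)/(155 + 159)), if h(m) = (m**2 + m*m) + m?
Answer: 471/50335 ≈ 0.0093573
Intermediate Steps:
h(m) = m + 2*m**2 (h(m) = (m**2 + m**2) + m = 2*m**2 + m = m + 2*m**2)
h(1)/(321 + (34 - 158)/(155 + 159)) = (1*(1 + 2*1))/(321 + (34 - 158)/(155 + 159)) = (1*(1 + 2))/(321 - 124/314) = (1*3)/(321 - 124*1/314) = 3/(321 - 62/157) = 3/(50335/157) = (157/50335)*3 = 471/50335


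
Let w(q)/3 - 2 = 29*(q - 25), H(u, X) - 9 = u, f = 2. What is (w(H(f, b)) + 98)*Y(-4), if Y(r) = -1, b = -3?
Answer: 1114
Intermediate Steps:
H(u, X) = 9 + u
w(q) = -2169 + 87*q (w(q) = 6 + 3*(29*(q - 25)) = 6 + 3*(29*(-25 + q)) = 6 + 3*(-725 + 29*q) = 6 + (-2175 + 87*q) = -2169 + 87*q)
(w(H(f, b)) + 98)*Y(-4) = ((-2169 + 87*(9 + 2)) + 98)*(-1) = ((-2169 + 87*11) + 98)*(-1) = ((-2169 + 957) + 98)*(-1) = (-1212 + 98)*(-1) = -1114*(-1) = 1114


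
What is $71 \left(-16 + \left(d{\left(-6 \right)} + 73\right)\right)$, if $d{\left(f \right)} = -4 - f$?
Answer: $4189$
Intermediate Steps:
$71 \left(-16 + \left(d{\left(-6 \right)} + 73\right)\right) = 71 \left(-16 + \left(\left(-4 - -6\right) + 73\right)\right) = 71 \left(-16 + \left(\left(-4 + 6\right) + 73\right)\right) = 71 \left(-16 + \left(2 + 73\right)\right) = 71 \left(-16 + 75\right) = 71 \cdot 59 = 4189$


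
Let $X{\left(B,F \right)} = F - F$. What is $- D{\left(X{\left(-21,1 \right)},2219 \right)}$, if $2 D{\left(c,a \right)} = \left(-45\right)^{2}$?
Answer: $- \frac{2025}{2} \approx -1012.5$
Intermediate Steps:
$X{\left(B,F \right)} = 0$
$D{\left(c,a \right)} = \frac{2025}{2}$ ($D{\left(c,a \right)} = \frac{\left(-45\right)^{2}}{2} = \frac{1}{2} \cdot 2025 = \frac{2025}{2}$)
$- D{\left(X{\left(-21,1 \right)},2219 \right)} = \left(-1\right) \frac{2025}{2} = - \frac{2025}{2}$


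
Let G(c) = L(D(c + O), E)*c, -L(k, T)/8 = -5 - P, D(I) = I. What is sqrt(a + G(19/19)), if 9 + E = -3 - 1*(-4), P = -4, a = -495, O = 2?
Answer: I*sqrt(487) ≈ 22.068*I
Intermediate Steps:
E = -8 (E = -9 + (-3 - 1*(-4)) = -9 + (-3 + 4) = -9 + 1 = -8)
L(k, T) = 8 (L(k, T) = -8*(-5 - 1*(-4)) = -8*(-5 + 4) = -8*(-1) = 8)
G(c) = 8*c
sqrt(a + G(19/19)) = sqrt(-495 + 8*(19/19)) = sqrt(-495 + 8*(19*(1/19))) = sqrt(-495 + 8*1) = sqrt(-495 + 8) = sqrt(-487) = I*sqrt(487)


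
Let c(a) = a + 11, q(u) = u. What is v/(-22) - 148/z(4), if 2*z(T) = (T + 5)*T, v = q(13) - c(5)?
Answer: -1601/198 ≈ -8.0859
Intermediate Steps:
c(a) = 11 + a
v = -3 (v = 13 - (11 + 5) = 13 - 1*16 = 13 - 16 = -3)
z(T) = T*(5 + T)/2 (z(T) = ((T + 5)*T)/2 = ((5 + T)*T)/2 = (T*(5 + T))/2 = T*(5 + T)/2)
v/(-22) - 148/z(4) = -3/(-22) - 148*1/(2*(5 + 4)) = -3*(-1/22) - 148/((½)*4*9) = 3/22 - 148/18 = 3/22 - 148*1/18 = 3/22 - 74/9 = -1601/198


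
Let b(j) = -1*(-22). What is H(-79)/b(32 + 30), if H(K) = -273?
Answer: -273/22 ≈ -12.409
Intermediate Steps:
b(j) = 22
H(-79)/b(32 + 30) = -273/22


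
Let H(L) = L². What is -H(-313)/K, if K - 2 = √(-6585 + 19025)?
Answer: 97969/6218 - 97969*√3110/6218 ≈ -862.90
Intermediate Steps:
K = 2 + 2*√3110 (K = 2 + √(-6585 + 19025) = 2 + √12440 = 2 + 2*√3110 ≈ 113.53)
-H(-313)/K = -(-313)²/(2 + 2*√3110) = -97969/(2 + 2*√3110)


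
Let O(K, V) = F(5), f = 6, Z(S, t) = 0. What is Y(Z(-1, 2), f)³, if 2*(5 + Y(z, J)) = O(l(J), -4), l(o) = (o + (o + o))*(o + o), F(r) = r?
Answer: -125/8 ≈ -15.625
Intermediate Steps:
l(o) = 6*o² (l(o) = (o + 2*o)*(2*o) = (3*o)*(2*o) = 6*o²)
O(K, V) = 5
Y(z, J) = -5/2 (Y(z, J) = -5 + (½)*5 = -5 + 5/2 = -5/2)
Y(Z(-1, 2), f)³ = (-5/2)³ = -125/8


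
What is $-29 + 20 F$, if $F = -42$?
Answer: $-869$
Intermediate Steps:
$-29 + 20 F = -29 + 20 \left(-42\right) = -29 - 840 = -869$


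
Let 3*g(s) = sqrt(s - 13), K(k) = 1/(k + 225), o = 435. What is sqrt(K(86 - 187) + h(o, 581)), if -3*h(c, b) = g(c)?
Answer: sqrt(279 - 3844*sqrt(422))/186 ≈ 1.5081*I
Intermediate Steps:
K(k) = 1/(225 + k)
g(s) = sqrt(-13 + s)/3 (g(s) = sqrt(s - 13)/3 = sqrt(-13 + s)/3)
h(c, b) = -sqrt(-13 + c)/9
sqrt(K(86 - 187) + h(o, 581)) = sqrt(1/(225 + (86 - 187)) - sqrt(-13 + 435)/9) = sqrt(1/(225 - 101) - sqrt(422)/9) = sqrt(1/124 - sqrt(422)/9)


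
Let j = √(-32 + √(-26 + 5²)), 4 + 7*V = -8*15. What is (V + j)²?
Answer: (124 - 7*√(-32 + I))²/49 ≈ 278.67 - 199.44*I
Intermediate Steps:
V = -124/7 (V = -4/7 + (-8*15)/7 = -4/7 + (⅐)*(-120) = -4/7 - 120/7 = -124/7 ≈ -17.714)
j = √(-32 + I) (j = √(-32 + √(-26 + 25)) = √(-32 + √(-1)) = √(-32 + I) ≈ 0.08838 + 5.6575*I)
(V + j)² = (-124/7 + √(-32 + I))²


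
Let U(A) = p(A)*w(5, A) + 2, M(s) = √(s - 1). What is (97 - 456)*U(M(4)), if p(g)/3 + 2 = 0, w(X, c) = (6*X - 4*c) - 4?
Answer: 55286 - 8616*√3 ≈ 40363.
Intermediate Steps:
w(X, c) = -4 - 4*c + 6*X (w(X, c) = (-4*c + 6*X) - 4 = -4 - 4*c + 6*X)
p(g) = -6 (p(g) = -6 + 3*0 = -6 + 0 = -6)
M(s) = √(-1 + s)
U(A) = -154 + 24*A (U(A) = -6*(-4 - 4*A + 6*5) + 2 = -6*(-4 - 4*A + 30) + 2 = -6*(26 - 4*A) + 2 = (-156 + 24*A) + 2 = -154 + 24*A)
(97 - 456)*U(M(4)) = (97 - 456)*(-154 + 24*√(-1 + 4)) = -359*(-154 + 24*√3) = 55286 - 8616*√3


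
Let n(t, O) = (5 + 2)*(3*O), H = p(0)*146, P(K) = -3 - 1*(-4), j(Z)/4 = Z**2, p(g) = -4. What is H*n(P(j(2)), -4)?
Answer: 49056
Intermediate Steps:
j(Z) = 4*Z**2
P(K) = 1 (P(K) = -3 + 4 = 1)
H = -584 (H = -4*146 = -584)
n(t, O) = 21*O (n(t, O) = 7*(3*O) = 21*O)
H*n(P(j(2)), -4) = -12264*(-4) = -584*(-84) = 49056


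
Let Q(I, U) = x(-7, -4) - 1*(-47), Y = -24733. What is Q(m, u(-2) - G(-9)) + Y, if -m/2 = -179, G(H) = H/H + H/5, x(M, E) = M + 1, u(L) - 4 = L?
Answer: -24692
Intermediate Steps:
u(L) = 4 + L
x(M, E) = 1 + M
G(H) = 1 + H/5 (G(H) = 1 + H*(1/5) = 1 + H/5)
m = 358 (m = -2*(-179) = 358)
Q(I, U) = 41 (Q(I, U) = (1 - 7) - 1*(-47) = -6 + 47 = 41)
Q(m, u(-2) - G(-9)) + Y = 41 - 24733 = -24692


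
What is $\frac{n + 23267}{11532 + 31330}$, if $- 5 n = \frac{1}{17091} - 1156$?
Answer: $\frac{200803868}{366277221} \approx 0.54823$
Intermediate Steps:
$n = \frac{3951439}{17091}$ ($n = - \frac{\frac{1}{17091} - 1156}{5} = \left(- \frac{1}{5}\right) \left(- \frac{19757195}{17091}\right) = \frac{3951439}{17091} \approx 231.2$)
$\frac{n + 23267}{11532 + 31330} = \frac{\frac{3951439}{17091} + 23267}{11532 + 31330} = \frac{401607736}{17091 \cdot 42862} = \frac{401607736}{17091} \cdot \frac{1}{42862} = \frac{200803868}{366277221}$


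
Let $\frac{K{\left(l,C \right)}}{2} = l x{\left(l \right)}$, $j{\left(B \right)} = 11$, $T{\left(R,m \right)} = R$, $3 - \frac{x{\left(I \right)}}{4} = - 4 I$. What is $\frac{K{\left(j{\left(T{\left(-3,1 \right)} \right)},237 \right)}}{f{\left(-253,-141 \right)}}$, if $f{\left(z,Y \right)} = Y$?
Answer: $- \frac{88}{3} \approx -29.333$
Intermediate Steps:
$x{\left(I \right)} = 12 + 16 I$ ($x{\left(I \right)} = 12 - 4 \left(- 4 I\right) = 12 + 16 I$)
$K{\left(l,C \right)} = 2 l \left(12 + 16 l\right)$
$\frac{K{\left(j{\left(T{\left(-3,1 \right)} \right)},237 \right)}}{f{\left(-253,-141 \right)}} = \frac{8 \cdot 11 \left(3 + 4 \cdot 11\right)}{-141} = 8 \cdot 11 \left(3 + 44\right) \left(- \frac{1}{141}\right) = 8 \cdot 11 \cdot 47 \left(- \frac{1}{141}\right) = 4136 \left(- \frac{1}{141}\right) = - \frac{88}{3}$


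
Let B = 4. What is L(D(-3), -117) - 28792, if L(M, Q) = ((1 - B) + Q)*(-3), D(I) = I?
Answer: -28432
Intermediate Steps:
L(M, Q) = 9 - 3*Q (L(M, Q) = ((1 - 1*4) + Q)*(-3) = ((1 - 4) + Q)*(-3) = (-3 + Q)*(-3) = 9 - 3*Q)
L(D(-3), -117) - 28792 = (9 - 3*(-117)) - 28792 = (9 + 351) - 28792 = 360 - 28792 = -28432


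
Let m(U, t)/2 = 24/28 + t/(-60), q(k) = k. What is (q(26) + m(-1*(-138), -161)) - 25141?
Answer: -5272663/210 ≈ -25108.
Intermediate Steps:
m(U, t) = 12/7 - t/30 (m(U, t) = 2*(24/28 + t/(-60)) = 2*(24*(1/28) + t*(-1/60)) = 2*(6/7 - t/60) = 12/7 - t/30)
(q(26) + m(-1*(-138), -161)) - 25141 = (26 + (12/7 - 1/30*(-161))) - 25141 = (26 + (12/7 + 161/30)) - 25141 = (26 + 1487/210) - 25141 = 6947/210 - 25141 = -5272663/210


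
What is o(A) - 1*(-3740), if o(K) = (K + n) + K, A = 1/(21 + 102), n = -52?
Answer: 453626/123 ≈ 3688.0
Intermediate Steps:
A = 1/123 ≈ 0.0081301
o(K) = -52 + 2*K (o(K) = (K - 52) + K = (-52 + K) + K = -52 + 2*K)
o(A) - 1*(-3740) = (-52 + 2*(1/123)) - 1*(-3740) = (-52 + 2/123) + 3740 = -6394/123 + 3740 = 453626/123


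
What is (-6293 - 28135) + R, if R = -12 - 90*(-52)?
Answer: -29760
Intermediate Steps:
R = 4668 (R = -12 + 4680 = 4668)
(-6293 - 28135) + R = (-6293 - 28135) + 4668 = -34428 + 4668 = -29760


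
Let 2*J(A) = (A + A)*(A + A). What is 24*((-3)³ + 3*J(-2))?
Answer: -72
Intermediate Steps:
J(A) = 2*A² (J(A) = ((A + A)*(A + A))/2 = ((2*A)*(2*A))/2 = (4*A²)/2 = 2*A²)
24*((-3)³ + 3*J(-2)) = 24*((-3)³ + 3*(2*(-2)²)) = 24*(-27 + 3*(2*4)) = 24*(-27 + 3*8) = 24*(-27 + 24) = 24*(-3) = -72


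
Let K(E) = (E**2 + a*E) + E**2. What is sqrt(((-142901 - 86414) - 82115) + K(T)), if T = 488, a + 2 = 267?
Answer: sqrt(294178) ≈ 542.38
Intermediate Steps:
a = 265 (a = -2 + 267 = 265)
K(E) = 2*E**2 + 265*E (K(E) = (E**2 + 265*E) + E**2 = 2*E**2 + 265*E)
sqrt(((-142901 - 86414) - 82115) + K(T)) = sqrt(((-142901 - 86414) - 82115) + 488*(265 + 2*488)) = sqrt((-229315 - 82115) + 488*(265 + 976)) = sqrt(-311430 + 488*1241) = sqrt(-311430 + 605608) = sqrt(294178)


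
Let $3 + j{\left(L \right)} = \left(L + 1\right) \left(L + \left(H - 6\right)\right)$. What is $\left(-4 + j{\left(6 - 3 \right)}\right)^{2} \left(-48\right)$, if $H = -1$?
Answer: $-25392$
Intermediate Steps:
$j{\left(L \right)} = -3 + \left(1 + L\right) \left(-7 + L\right)$ ($j{\left(L \right)} = -3 + \left(L + 1\right) \left(L - 7\right) = -3 + \left(1 + L\right) \left(L - 7\right) = -3 + \left(1 + L\right) \left(-7 + L\right)$)
$\left(-4 + j{\left(6 - 3 \right)}\right)^{2} \left(-48\right) = \left(-4 - \left(10 - \left(6 - 3\right)^{2} + 6 \left(6 - 3\right)\right)\right)^{2} \left(-48\right) = \left(-4 - \left(28 - 9\right)\right)^{2} \left(-48\right) = \left(-4 - 19\right)^{2} \left(-48\right) = \left(-23\right)^{2} \left(-48\right) = 529 \left(-48\right) = -25392$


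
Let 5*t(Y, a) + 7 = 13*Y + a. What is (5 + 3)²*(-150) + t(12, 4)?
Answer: -47847/5 ≈ -9569.4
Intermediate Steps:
t(Y, a) = -7/5 + a/5 + 13*Y/5 (t(Y, a) = -7/5 + (13*Y + a)/5 = -7/5 + (a + 13*Y)/5 = -7/5 + (a/5 + 13*Y/5) = -7/5 + a/5 + 13*Y/5)
(5 + 3)²*(-150) + t(12, 4) = (5 + 3)²*(-150) + (-7/5 + (⅕)*4 + (13/5)*12) = 8²*(-150) + (-7/5 + ⅘ + 156/5) = 64*(-150) + 153/5 = -9600 + 153/5 = -47847/5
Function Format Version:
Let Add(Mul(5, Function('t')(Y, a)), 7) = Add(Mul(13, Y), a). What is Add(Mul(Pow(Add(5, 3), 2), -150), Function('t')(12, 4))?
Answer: Rational(-47847, 5) ≈ -9569.4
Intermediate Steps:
Function('t')(Y, a) = Add(Rational(-7, 5), Mul(Rational(1, 5), a), Mul(Rational(13, 5), Y)) (Function('t')(Y, a) = Add(Rational(-7, 5), Mul(Rational(1, 5), Add(Mul(13, Y), a))) = Add(Rational(-7, 5), Mul(Rational(1, 5), Add(a, Mul(13, Y)))) = Add(Rational(-7, 5), Add(Mul(Rational(1, 5), a), Mul(Rational(13, 5), Y))) = Add(Rational(-7, 5), Mul(Rational(1, 5), a), Mul(Rational(13, 5), Y)))
Add(Mul(Pow(Add(5, 3), 2), -150), Function('t')(12, 4)) = Add(Mul(Pow(Add(5, 3), 2), -150), Add(Rational(-7, 5), Mul(Rational(1, 5), 4), Mul(Rational(13, 5), 12))) = Add(Mul(Pow(8, 2), -150), Add(Rational(-7, 5), Rational(4, 5), Rational(156, 5))) = Add(Mul(64, -150), Rational(153, 5)) = Add(-9600, Rational(153, 5)) = Rational(-47847, 5)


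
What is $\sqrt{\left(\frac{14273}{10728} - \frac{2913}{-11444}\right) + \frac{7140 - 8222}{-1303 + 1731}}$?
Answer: $\frac{i \sqrt{282535442758416826}}{547355076} \approx 0.97111 i$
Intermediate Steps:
$\sqrt{\left(\frac{14273}{10728} - \frac{2913}{-11444}\right) + \frac{7140 - 8222}{-1303 + 1731}} = \sqrt{\left(14273 \cdot \frac{1}{10728} - - \frac{2913}{11444}\right) - \frac{1082}{428}} = \sqrt{\left(\frac{14273}{10728} + \frac{2913}{11444}\right) - \frac{541}{214}} = \sqrt{\frac{48647719}{30692808} - \frac{541}{214}} = \sqrt{- \frac{3097098631}{3284130456}} = \frac{i \sqrt{282535442758416826}}{547355076}$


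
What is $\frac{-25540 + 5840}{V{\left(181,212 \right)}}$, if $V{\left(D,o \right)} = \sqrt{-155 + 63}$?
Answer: $\frac{9850 i \sqrt{23}}{23} \approx 2053.9 i$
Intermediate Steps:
$V{\left(D,o \right)} = 2 i \sqrt{23}$ ($V{\left(D,o \right)} = \sqrt{-92} = 2 i \sqrt{23}$)
$\frac{-25540 + 5840}{V{\left(181,212 \right)}} = \frac{-25540 + 5840}{2 i \sqrt{23}} = - 19700 \left(- \frac{i \sqrt{23}}{46}\right) = \frac{9850 i \sqrt{23}}{23}$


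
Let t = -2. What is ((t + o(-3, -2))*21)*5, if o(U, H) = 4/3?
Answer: -70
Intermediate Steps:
o(U, H) = 4/3 (o(U, H) = 4*(⅓) = 4/3)
((t + o(-3, -2))*21)*5 = ((-2 + 4/3)*21)*5 = -⅔*21*5 = -14*5 = -70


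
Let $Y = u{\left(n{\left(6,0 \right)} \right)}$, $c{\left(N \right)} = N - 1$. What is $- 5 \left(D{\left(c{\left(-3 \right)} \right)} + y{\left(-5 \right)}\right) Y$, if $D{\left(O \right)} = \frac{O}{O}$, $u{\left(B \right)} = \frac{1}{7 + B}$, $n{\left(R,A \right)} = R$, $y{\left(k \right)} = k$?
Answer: $\frac{20}{13} \approx 1.5385$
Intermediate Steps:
$c{\left(N \right)} = -1 + N$
$D{\left(O \right)} = 1$
$Y = \frac{1}{13}$ ($Y = \frac{1}{7 + 6} = \frac{1}{13} \approx 0.076923$)
$- 5 \left(D{\left(c{\left(-3 \right)} \right)} + y{\left(-5 \right)}\right) Y = - 5 \left(1 - 5\right) \frac{1}{13} = \left(-5\right) \left(-4\right) \frac{1}{13} = 20 \cdot \frac{1}{13} = \frac{20}{13}$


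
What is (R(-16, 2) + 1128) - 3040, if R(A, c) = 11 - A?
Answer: -1885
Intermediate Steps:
(R(-16, 2) + 1128) - 3040 = ((11 - 1*(-16)) + 1128) - 3040 = ((11 + 16) + 1128) - 3040 = (27 + 1128) - 3040 = 1155 - 3040 = -1885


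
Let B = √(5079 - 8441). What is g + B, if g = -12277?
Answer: -12277 + 41*I*√2 ≈ -12277.0 + 57.983*I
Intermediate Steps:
B = 41*I*√2 (B = √(-3362) = 41*I*√2 ≈ 57.983*I)
g + B = -12277 + 41*I*√2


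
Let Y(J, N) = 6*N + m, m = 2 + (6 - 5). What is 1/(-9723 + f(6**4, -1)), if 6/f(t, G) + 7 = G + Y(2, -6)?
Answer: -41/398649 ≈ -0.00010285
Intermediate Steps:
m = 3 (m = 2 + 1 = 3)
Y(J, N) = 3 + 6*N (Y(J, N) = 6*N + 3 = 3 + 6*N)
f(t, G) = 6/(-40 + G) (f(t, G) = 6/(-7 + (G + (3 + 6*(-6)))) = 6/(-7 + (G + (3 - 36))) = 6/(-7 + (G - 33)) = 6/(-7 + (-33 + G)) = 6/(-40 + G))
1/(-9723 + f(6**4, -1)) = 1/(-9723 + 6/(-40 - 1)) = 1/(-9723 + 6/(-41)) = 1/(-9723 + 6*(-1/41)) = 1/(-9723 - 6/41) = 1/(-398649/41) = -41/398649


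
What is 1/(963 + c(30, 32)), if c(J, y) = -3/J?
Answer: 10/9629 ≈ 0.0010385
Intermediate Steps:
1/(963 + c(30, 32)) = 1/(963 - 3/30) = 1/(963 - 3*1/30) = 1/(963 - ⅒) = 1/(9629/10) = 10/9629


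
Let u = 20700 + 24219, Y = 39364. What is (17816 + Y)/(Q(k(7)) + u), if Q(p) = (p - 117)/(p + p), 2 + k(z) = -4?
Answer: 228720/179717 ≈ 1.2727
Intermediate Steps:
k(z) = -6 (k(z) = -2 - 4 = -6)
Q(p) = (-117 + p)/(2*p) (Q(p) = (-117 + p)/((2*p)) = (-117 + p)*(1/(2*p)) = (-117 + p)/(2*p))
u = 44919
(17816 + Y)/(Q(k(7)) + u) = (17816 + 39364)/((½)*(-117 - 6)/(-6) + 44919) = 57180/((½)*(-⅙)*(-123) + 44919) = 57180/(41/4 + 44919) = 57180/(179717/4) = 57180*(4/179717) = 228720/179717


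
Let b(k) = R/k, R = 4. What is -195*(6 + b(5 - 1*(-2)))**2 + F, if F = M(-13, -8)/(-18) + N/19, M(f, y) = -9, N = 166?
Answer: -15662361/1862 ≈ -8411.6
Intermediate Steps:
b(k) = 4/k
F = 351/38 (F = -9/(-18) + 166/19 = -9*(-1/18) + 166*(1/19) = 1/2 + 166/19 = 351/38 ≈ 9.2368)
-195*(6 + b(5 - 1*(-2)))**2 + F = -195*(6 + 4/(5 - 1*(-2)))**2 + 351/38 = -195*(6 + 4/(5 + 2))**2 + 351/38 = -195*(6 + 4/7)**2 + 351/38 = -195*(46/7)**2 + 351/38 = -195*2116/49 + 351/38 = -412620/49 + 351/38 = -15662361/1862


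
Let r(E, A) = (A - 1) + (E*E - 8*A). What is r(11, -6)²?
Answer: 26244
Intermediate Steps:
r(E, A) = -1 + E² - 7*A (r(E, A) = (-1 + A) + (E² - 8*A) = -1 + E² - 7*A)
r(11, -6)² = (-1 + 11² - 7*(-6))² = (-1 + 121 + 42)² = 162² = 26244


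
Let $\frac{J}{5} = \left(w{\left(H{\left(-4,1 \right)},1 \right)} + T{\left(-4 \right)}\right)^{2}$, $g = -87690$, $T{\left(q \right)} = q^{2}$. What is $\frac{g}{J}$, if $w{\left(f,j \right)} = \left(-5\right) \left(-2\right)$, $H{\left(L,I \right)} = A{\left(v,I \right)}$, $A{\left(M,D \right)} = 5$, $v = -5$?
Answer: $- \frac{8769}{338} \approx -25.944$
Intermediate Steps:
$H{\left(L,I \right)} = 5$
$w{\left(f,j \right)} = 10$
$J = 3380$ ($J = 5 \left(10 + \left(-4\right)^{2}\right)^{2} = 5 \left(10 + 16\right)^{2} = 5 \cdot 26^{2} = 5 \cdot 676 = 3380$)
$\frac{g}{J} = - \frac{87690}{3380} = \left(-87690\right) \frac{1}{3380} = - \frac{8769}{338}$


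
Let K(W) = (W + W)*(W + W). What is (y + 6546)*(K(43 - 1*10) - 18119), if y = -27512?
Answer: 288555058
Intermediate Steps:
K(W) = 4*W**2 (K(W) = (2*W)*(2*W) = 4*W**2)
(y + 6546)*(K(43 - 1*10) - 18119) = (-27512 + 6546)*(4*(43 - 1*10)**2 - 18119) = -20966*(4*(43 - 10)**2 - 18119) = -20966*(4*33**2 - 18119) = -20966*(4*1089 - 18119) = -20966*(4356 - 18119) = -20966*(-13763) = 288555058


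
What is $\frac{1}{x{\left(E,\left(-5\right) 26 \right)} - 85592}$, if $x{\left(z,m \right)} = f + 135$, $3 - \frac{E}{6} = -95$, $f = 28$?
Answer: $- \frac{1}{85429} \approx -1.1706 \cdot 10^{-5}$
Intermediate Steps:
$E = 588$ ($E = 18 - -570 = 18 + 570 = 588$)
$x{\left(z,m \right)} = 163$ ($x{\left(z,m \right)} = 28 + 135 = 163$)
$\frac{1}{x{\left(E,\left(-5\right) 26 \right)} - 85592} = \frac{1}{163 - 85592} = \frac{1}{-85429} = - \frac{1}{85429}$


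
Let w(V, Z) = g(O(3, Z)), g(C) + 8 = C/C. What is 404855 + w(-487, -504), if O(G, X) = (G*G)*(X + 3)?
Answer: 404848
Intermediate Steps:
O(G, X) = G²*(3 + X)
g(C) = -7 (g(C) = -8 + C/C = -8 + 1 = -7)
w(V, Z) = -7
404855 + w(-487, -504) = 404855 - 7 = 404848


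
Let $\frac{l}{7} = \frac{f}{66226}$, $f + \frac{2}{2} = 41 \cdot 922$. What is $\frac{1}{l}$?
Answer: $\frac{66226}{264607} \approx 0.25028$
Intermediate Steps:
$f = 37801$ ($f = -1 + 41 \cdot 922 = -1 + 37802 = 37801$)
$l = \frac{264607}{66226}$ ($l = 7 \cdot \frac{37801}{66226} = \frac{264607}{66226} \approx 3.9955$)
$\frac{1}{l} = \frac{1}{\frac{264607}{66226}} = \frac{66226}{264607}$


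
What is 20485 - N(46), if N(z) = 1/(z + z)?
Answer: 1884619/92 ≈ 20485.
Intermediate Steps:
N(z) = 1/(2*z)
20485 - N(46) = 20485 - 1/(2*46) = 20485 - 1*1/92 = 20485 - 1/92 = 1884619/92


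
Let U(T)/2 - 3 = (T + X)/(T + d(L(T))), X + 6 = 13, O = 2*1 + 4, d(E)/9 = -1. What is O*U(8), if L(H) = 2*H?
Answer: -144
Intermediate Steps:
d(E) = -9 (d(E) = 9*(-1) = -9)
O = 6 (O = 2 + 4 = 6)
X = 7 (X = -6 + 13 = 7)
U(T) = 6 + 2*(7 + T)/(-9 + T) (U(T) = 6 + 2*((T + 7)/(T - 9)) = 6 + 2*((7 + T)/(-9 + T)) = 6 + 2*(7 + T)/(-9 + T))
O*U(8) = 6*(8*(-5 + 8)/(-9 + 8)) = 6*(8*3/(-1)) = 6*(8*(-1)*3) = 6*(-24) = -144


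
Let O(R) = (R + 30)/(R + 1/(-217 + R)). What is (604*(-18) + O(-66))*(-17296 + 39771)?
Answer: -4563951052500/18679 ≈ -2.4434e+8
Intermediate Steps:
O(R) = (30 + R)/(R + 1/(-217 + R))
(604*(-18) + O(-66))*(-17296 + 39771) = (604*(-18) + (-6510 + (-66)² - 187*(-66))/(1 + (-66)² - 217*(-66)))*(-17296 + 39771) = (-10872 + (-6510 + 4356 + 12342)/(1 + 4356 + 14322))*22475 = (-10872 + 10188/18679)*22475 = -203067900/18679*22475 = -4563951052500/18679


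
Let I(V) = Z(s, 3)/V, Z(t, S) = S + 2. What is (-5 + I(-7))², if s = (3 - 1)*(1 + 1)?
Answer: 1600/49 ≈ 32.653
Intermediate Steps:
s = 4 (s = 2*2 = 4)
Z(t, S) = 2 + S
I(V) = 5/V (I(V) = (2 + 3)/V = 5/V)
(-5 + I(-7))² = (-5 + 5/(-7))² = (-5 + 5*(-⅐))² = (-5 - 5/7)² = (-40/7)² = 1600/49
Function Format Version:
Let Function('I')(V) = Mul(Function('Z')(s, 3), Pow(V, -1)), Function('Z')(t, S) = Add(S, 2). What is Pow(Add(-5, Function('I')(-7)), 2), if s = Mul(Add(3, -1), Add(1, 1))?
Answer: Rational(1600, 49) ≈ 32.653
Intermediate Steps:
s = 4 (s = Mul(2, 2) = 4)
Function('Z')(t, S) = Add(2, S)
Function('I')(V) = Mul(5, Pow(V, -1)) (Function('I')(V) = Mul(Add(2, 3), Pow(V, -1)) = Mul(5, Pow(V, -1)))
Pow(Add(-5, Function('I')(-7)), 2) = Pow(Add(-5, Mul(5, Pow(-7, -1))), 2) = Pow(Add(-5, Mul(5, Rational(-1, 7))), 2) = Pow(Add(-5, Rational(-5, 7)), 2) = Pow(Rational(-40, 7), 2) = Rational(1600, 49)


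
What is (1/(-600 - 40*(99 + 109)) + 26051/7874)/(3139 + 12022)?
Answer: 116183523/532424604440 ≈ 0.00021822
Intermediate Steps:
(1/(-600 - 40*(99 + 109)) + 26051/7874)/(3139 + 12022) = (1/(-600 - 40*208) + 26051*(1/7874))/15161 = (1/(-600 - 8320) + 26051/7874)*(1/15161) = (1/(-8920) + 26051/7874)*(1/15161) = (-1/8920 + 26051/7874)*(1/15161) = (116183523/35118040)*(1/15161) = 116183523/532424604440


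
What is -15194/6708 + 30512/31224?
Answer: -1873215/1454518 ≈ -1.2879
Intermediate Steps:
-15194/6708 + 30512/31224 = -15194*1/6708 + 30512*(1/31224) = -7597/3354 + 3814/3903 = -1873215/1454518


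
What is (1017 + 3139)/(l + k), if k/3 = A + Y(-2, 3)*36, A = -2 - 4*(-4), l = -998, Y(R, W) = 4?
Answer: -1039/131 ≈ -7.9313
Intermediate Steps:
A = 14 (A = -2 + 16 = 14)
k = 474 (k = 3*(14 + 4*36) = 3*(14 + 144) = 3*158 = 474)
(1017 + 3139)/(l + k) = (1017 + 3139)/(-998 + 474) = 4156/(-524) = 4156*(-1/524) = -1039/131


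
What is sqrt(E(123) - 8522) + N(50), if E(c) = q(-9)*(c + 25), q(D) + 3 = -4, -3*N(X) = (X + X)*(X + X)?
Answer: -10000/3 + 9*I*sqrt(118) ≈ -3333.3 + 97.765*I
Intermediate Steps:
N(X) = -4*X**2/3 (N(X) = -(X + X)*(X + X)/3 = -2*X*2*X/3 = -4*X**2/3)
q(D) = -7 (q(D) = -3 - 4 = -7)
E(c) = -175 - 7*c (E(c) = -7*(c + 25) = -7*(25 + c) = -175 - 7*c)
sqrt(E(123) - 8522) + N(50) = sqrt((-175 - 7*123) - 8522) - 4/3*50**2 = sqrt((-175 - 861) - 8522) - 4/3*2500 = sqrt(-1036 - 8522) - 10000/3 = sqrt(-9558) - 10000/3 = 9*I*sqrt(118) - 10000/3 = -10000/3 + 9*I*sqrt(118)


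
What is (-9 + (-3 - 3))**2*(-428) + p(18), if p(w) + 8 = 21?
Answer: -96287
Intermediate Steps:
p(w) = 13 (p(w) = -8 + 21 = 13)
(-9 + (-3 - 3))**2*(-428) + p(18) = (-9 + (-3 - 3))**2*(-428) + 13 = (-9 - 6)**2*(-428) + 13 = (-15)**2*(-428) + 13 = 225*(-428) + 13 = -96300 + 13 = -96287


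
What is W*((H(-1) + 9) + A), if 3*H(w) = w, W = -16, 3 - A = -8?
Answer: -944/3 ≈ -314.67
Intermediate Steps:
A = 11 (A = 3 - 1*(-8) = 3 + 8 = 11)
H(w) = w/3
W*((H(-1) + 9) + A) = -16*(((⅓)*(-1) + 9) + 11) = -16*((-⅓ + 9) + 11) = -16*(26/3 + 11) = -16*59/3 = -944/3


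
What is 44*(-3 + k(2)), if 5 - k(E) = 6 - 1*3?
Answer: -44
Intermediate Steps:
k(E) = 2 (k(E) = 5 - (6 - 1*3) = 5 - (6 - 3) = 5 - 1*3 = 5 - 3 = 2)
44*(-3 + k(2)) = 44*(-3 + 2) = 44*(-1) = -44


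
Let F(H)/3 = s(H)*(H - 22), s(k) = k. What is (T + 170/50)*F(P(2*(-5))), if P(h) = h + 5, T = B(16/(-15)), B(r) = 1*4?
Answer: 2997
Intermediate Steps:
B(r) = 4
T = 4
P(h) = 5 + h
F(H) = 3*H*(-22 + H) (F(H) = 3*(H*(H - 22)) = 3*(H*(-22 + H)) = 3*H*(-22 + H))
(T + 170/50)*F(P(2*(-5))) = (4 + 170/50)*(3*(5 + 2*(-5))*(-22 + (5 + 2*(-5)))) = (4 + 170*(1/50))*(3*(5 - 10)*(-22 + (5 - 10))) = (4 + 17/5)*(3*(-5)*(-22 - 5)) = 37*(3*(-5)*(-27))/5 = (37/5)*405 = 2997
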